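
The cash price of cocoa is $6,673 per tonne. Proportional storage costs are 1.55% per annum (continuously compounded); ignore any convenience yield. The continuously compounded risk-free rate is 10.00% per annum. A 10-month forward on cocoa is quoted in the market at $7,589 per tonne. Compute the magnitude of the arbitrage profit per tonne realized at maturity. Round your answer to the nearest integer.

$242 per tonne

Fair forward: F* = S·e^(carry·T), with carry = (r + u) = 0.1000 + 0.0155 = 0.1155
F* = 6673 · e^(0.1155 × 10/12) = 6673 · e^0.096250 = 6673 × 1.101034 = $7347.1999
Market $7589 > fair $7347.1999: forward overpriced → cash-and-carry (buy spot, short the forward).
At maturity, profit = |F_mkt − F*| = |7589 − 7347.1999| = $242 per tonne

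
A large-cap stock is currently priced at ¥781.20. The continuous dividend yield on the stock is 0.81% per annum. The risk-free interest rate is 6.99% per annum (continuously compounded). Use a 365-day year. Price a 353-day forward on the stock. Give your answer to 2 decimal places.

¥829.31

F = S·e^((r − q)T) = 781.20 · e^((0.0699 − 0.0081) × 353/365)
= 781.20 · e^0.059768 = 781.20 × 1.061590
F = ¥829.31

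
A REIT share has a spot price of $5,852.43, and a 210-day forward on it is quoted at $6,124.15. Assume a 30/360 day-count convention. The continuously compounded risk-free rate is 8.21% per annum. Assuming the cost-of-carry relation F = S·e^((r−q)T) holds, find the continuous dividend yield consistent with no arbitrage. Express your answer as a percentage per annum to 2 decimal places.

From F = S·e^((r−q)T): (r − q) = ln(F/S)/T
ln(6124.15/5852.43) = ln(1.046429) = 0.045383
(r − q) = 0.045383 / (210/360) = 0.077799
q = r − ln(F/S)/T = 0.0821 − 0.077799 = 0.004301
q = 0.43%

0.43%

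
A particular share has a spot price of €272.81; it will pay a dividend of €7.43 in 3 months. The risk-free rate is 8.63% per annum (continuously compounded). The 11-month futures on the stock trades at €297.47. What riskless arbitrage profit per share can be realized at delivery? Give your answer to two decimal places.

€10.07 per share

PV(dividends) I = 7.43·e^(−0.0863·3/12) = 7.2714
Fair futures F* = (S − I)·e^(rT) = (272.81 − 7.2714)·e^0.079108 = 265.5386 × 1.082321 = 287.3980
Market €297.47 > fair 287.3980: forward overpriced → cash-and-carry (borrow at r, buy the stock and collect the dividends, short the forward).
Profit at T = |F_mkt − F*| = |297.47 − 287.3980| = €10.07 per share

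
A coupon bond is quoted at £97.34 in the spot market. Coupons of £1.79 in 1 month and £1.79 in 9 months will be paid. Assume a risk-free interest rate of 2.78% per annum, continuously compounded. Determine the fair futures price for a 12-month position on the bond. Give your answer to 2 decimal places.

£96.45

PV(coupons) I = 1.79·e^(−0.0278·1/12) + 1.79·e^(−0.0278·9/12)
I = 1.7859 + 1.7531 = 3.5390
F = (S − I)·e^(rT) = (97.34 − 3.5390) · e^(0.0278·12/12)
= 93.8010 · e^0.027800 = 93.8010 × 1.028190 = £96.45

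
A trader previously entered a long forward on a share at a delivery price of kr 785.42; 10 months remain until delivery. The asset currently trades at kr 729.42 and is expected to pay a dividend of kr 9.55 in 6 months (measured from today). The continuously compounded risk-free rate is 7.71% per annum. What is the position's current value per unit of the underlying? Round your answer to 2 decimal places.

PV(remaining dividends) I = 9.55·e^(−0.0771·6/12) = 9.1889
Current forward F = (S − I)·e^(rT) = (729.42 − 9.1889)·e^(0.0771·10/12) = 720.2311 × 1.066359 = 768.0249
Value (long) = (F − K)·e^(−rT) = (768.0249 − 785.42) × 0.937771 = -16.3126
Value = -kr 16.31

-kr 16.31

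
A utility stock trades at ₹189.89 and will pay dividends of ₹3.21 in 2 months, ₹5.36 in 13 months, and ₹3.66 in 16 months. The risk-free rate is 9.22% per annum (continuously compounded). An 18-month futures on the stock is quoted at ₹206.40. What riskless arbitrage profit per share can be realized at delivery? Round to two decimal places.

₹1.26 per share

PV(dividends) I = 3.21·e^(−0.0922·2/12) + 5.36·e^(−0.0922·13/12) + 3.66·e^(−0.0922·16/12) = 11.2482
Fair futures F* = (S − I)·e^(rT) = (189.89 − 11.2482)·e^0.138300 = 178.6418 × 1.148320 = 205.1380
Market ₹206.40 > fair 205.1380: forward overpriced → cash-and-carry (borrow at r, buy the stock and collect the dividends, short the forward).
Profit at T = |F_mkt − F*| = |206.40 − 205.1380| = ₹1.26 per share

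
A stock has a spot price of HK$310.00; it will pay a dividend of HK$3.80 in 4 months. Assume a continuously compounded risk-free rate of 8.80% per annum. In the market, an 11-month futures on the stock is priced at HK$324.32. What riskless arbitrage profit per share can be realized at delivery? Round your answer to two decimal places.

PV(dividends) I = 3.80·e^(−0.0880·4/12) = 3.6902
Fair futures F* = (S − I)·e^(rT) = (310.00 − 3.6902)·e^0.080667 = 306.3098 × 1.084010 = 332.0429
Market HK$324.32 < fair 332.0429: forward underpriced → reverse cash-and-carry (short the stock, invest proceeds at r, pay the dividends, go long the forward).
Profit at T = |F_mkt − F*| = |324.32 − 332.0429| = HK$7.72 per share

HK$7.72 per share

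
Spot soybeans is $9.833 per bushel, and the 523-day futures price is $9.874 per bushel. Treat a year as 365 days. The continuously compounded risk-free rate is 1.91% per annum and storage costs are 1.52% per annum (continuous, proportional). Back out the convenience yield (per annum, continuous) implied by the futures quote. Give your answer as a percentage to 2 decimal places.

F = S·e^((r+u−y)T) ⇒ (r+u−y) = ln(F/S)/T
ln(9.874/9.833) = 0.004161; /T ⇒ 0.002904
y = r + u − ln(F/S)/T = 0.0191 + 0.0152 − 0.002904 = 0.031396
y = 3.14%

3.14%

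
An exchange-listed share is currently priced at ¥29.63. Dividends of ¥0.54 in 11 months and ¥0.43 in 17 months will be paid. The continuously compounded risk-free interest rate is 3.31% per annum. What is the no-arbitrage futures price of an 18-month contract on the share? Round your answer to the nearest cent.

PV(dividends) I = 0.54·e^(−0.0331·11/12) + 0.43·e^(−0.0331·17/12)
I = 0.5239 + 0.4103 = 0.9342
F = (S − I)·e^(rT) = (29.63 − 0.9342) · e^(0.0331·18/12)
= 28.6958 · e^0.049650 = 28.6958 × 1.050903 = ¥30.16

¥30.16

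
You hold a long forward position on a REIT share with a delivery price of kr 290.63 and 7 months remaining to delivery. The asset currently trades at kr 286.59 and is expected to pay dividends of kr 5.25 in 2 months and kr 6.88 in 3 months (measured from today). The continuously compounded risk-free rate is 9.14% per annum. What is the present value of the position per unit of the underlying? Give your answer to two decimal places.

-kr 0.85

PV(remaining dividends) I = 5.25·e^(−0.0914·2/12) + 6.88·e^(−0.0914·3/12) = 11.8952
Current forward F = (S − I)·e^(rT) = (286.59 − 11.8952)·e^(0.0914·7/12) = 274.6948 × 1.054764 = 289.7382
Value (long) = (F − K)·e^(−rT) = (289.7382 − 290.63) × 0.948080 = -0.8455
Value = -kr 0.85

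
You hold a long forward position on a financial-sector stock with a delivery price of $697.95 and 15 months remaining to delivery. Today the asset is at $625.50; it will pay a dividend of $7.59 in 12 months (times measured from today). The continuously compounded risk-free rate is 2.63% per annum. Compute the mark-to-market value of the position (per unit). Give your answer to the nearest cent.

-$57.27

PV(remaining dividends) I = 7.59·e^(−0.0263·12/12) = 7.3930
Current forward F = (S − I)·e^(rT) = (625.50 − 7.3930)·e^(0.0263·15/12) = 618.1070 × 1.033421 = 638.7648
Value (long) = (F − K)·e^(−rT) = (638.7648 − 697.95) × 0.967660 = -57.2712
Value = -$57.27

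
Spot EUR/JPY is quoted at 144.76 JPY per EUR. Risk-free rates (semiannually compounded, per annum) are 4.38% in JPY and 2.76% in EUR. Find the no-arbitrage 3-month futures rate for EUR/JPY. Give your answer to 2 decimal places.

By covered interest parity, F = S · (1+r_JPY/2)^(2T) / (1+r_EUR/2)^(2T)
= 144.76 × 1.010891 / 1.006876 = 144.76 × 1.003988
F = 145.34 JPY per EUR

145.34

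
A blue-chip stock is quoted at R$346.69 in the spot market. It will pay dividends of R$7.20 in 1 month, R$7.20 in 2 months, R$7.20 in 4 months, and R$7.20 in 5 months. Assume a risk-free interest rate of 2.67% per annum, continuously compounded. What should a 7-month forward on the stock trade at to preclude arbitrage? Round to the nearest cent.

PV(dividends) I = 7.20·e^(−0.0267·1/12) + 7.20·e^(−0.0267·2/12) + 7.20·e^(−0.0267·4/12) + 7.20·e^(−0.0267·5/12)
I = 7.1840 + 7.1680 + 7.1362 + 7.1203 = 28.6085
F = (S − I)·e^(rT) = (346.69 − 28.6085) · e^(0.0267·7/12)
= 318.0815 · e^0.015575 = 318.0815 × 1.015697 = R$323.07

R$323.07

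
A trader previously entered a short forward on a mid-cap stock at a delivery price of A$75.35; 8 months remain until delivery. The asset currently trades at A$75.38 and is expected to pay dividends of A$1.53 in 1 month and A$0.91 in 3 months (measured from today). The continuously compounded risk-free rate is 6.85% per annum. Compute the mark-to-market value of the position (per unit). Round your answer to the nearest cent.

PV(remaining dividends) I = 1.53·e^(−0.0685·1/12) + 0.91·e^(−0.0685·3/12) = 2.4158
Current forward F = (S − I)·e^(rT) = (75.38 − 2.4158)·e^(0.0685·8/12) = 72.9642 × 1.046725 = 76.3735
Value (long) = (F − K)·e^(−rT) = (76.3735 − 75.35) × 0.955360 = 0.9778
Short position value = −(long value) = -A$0.98

-A$0.98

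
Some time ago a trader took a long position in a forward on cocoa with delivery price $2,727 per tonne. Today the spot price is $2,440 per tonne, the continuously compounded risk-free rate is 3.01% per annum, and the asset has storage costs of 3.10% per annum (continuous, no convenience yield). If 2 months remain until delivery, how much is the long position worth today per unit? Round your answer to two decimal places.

Current fair forward for the remaining 2 months: F = S·e^((r + u)·T), (r + u) = 0.0301 + 0.0310 = 0.0611
F = 2440 · e^(0.0611 × 2/12) = 2440 × 1.01023536 = 2464.9743
Value of long forward = (F − K)·e^(−rT) = (2464.9743 − 2727) · e^(−0.0301·2/12)
= -262.0257 × 0.99499590 = -260.71

-$260.71 per tonne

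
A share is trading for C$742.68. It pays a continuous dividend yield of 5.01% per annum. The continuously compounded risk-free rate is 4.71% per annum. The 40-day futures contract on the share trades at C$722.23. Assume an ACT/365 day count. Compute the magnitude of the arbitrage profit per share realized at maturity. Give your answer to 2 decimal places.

C$20.21 per share

Fair futures: F* = S·e^(carry·T), with carry = (r − q) = 0.0471 − 0.0501 = -0.0030
F* = 742.68 · e^(-0.0030 × 40/365) = 742.68 · e^-0.000329 = 742.68 × 0.999671 = C$742.4357
Market C$722.23 < fair C$742.4357: forward underpriced → reverse cash-and-carry (short spot, go long the forward).
At maturity, profit = |F_mkt − F*| = |722.23 − 742.4357| = C$20.21 per share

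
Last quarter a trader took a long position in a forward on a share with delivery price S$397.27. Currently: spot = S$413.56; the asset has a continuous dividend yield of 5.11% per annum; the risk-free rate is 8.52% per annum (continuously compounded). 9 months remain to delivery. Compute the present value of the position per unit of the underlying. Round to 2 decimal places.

S$25.33

Current fair forward for the remaining 9 months: F = S·e^((r − q)·T), (r − q) = 0.0852 − 0.0511 = 0.0341
F = 413.56 · e^(0.0341 × 9/12) = 413.56 × 1.025905 = 424.2733
Value of long forward = (F − K)·e^(−rT) = (424.2733 − 397.27) · e^(−0.0852·9/12)
= 27.0033 × 0.938099 = 25.33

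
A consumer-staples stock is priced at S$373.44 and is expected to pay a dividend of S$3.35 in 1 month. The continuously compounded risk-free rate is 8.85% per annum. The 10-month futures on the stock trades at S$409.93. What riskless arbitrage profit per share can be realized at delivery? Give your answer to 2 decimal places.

PV(dividends) I = 3.35·e^(−0.0885·1/12) = 3.3254
Fair futures F* = (S − I)·e^(rT) = (373.44 − 3.3254)·e^0.073750 = 370.1146 × 1.076538 = 398.4424
Market S$409.93 > fair 398.4424: forward overpriced → cash-and-carry (borrow at r, buy the stock and collect the dividends, short the forward).
Profit at T = |F_mkt − F*| = |409.93 − 398.4424| = S$11.49 per share

S$11.49 per share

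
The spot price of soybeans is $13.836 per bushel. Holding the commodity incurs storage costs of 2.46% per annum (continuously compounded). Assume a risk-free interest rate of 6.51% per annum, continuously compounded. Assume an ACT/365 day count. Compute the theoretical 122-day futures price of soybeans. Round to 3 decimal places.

$14.257 per bushel

Net carry = r + u − y = 0.0651 + 0.0246 − 0.0000 = 0.0897
F = S·e^((r+u−y)T) = 13.836 · e^(0.0897 × 122/365) = 13.836 · e^0.029982
= 13.836 × 1.030436 = $14.257 per bushel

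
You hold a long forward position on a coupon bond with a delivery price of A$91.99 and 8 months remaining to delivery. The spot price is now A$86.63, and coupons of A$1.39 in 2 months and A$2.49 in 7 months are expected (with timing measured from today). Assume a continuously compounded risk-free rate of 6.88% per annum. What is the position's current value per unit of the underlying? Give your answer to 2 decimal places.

-A$5.00

PV(remaining coupons) I = 1.39·e^(−0.0688·2/12) + 2.49·e^(−0.0688·7/12) = 3.7662
Current forward F = (S − I)·e^(rT) = (86.63 − 3.7662)·e^(0.0688·8/12) = 82.8638 × 1.046935 = 86.7530
Value (long) = (F − K)·e^(−rT) = (86.7530 − 91.99) × 0.955169 = -5.0022
Value = -A$5.00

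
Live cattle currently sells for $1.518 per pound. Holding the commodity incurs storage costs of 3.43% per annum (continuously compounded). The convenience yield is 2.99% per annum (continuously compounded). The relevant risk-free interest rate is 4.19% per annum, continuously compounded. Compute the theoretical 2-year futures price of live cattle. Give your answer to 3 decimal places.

$1.665 per pound

Net carry = r + u − y = 0.0419 + 0.0343 − 0.0299 = 0.0463
F = S·e^((r+u−y)T) = 1.518 · e^(0.0463 × 2) = 1.518 · e^0.092600
= 1.518 × 1.097023 = $1.665 per pound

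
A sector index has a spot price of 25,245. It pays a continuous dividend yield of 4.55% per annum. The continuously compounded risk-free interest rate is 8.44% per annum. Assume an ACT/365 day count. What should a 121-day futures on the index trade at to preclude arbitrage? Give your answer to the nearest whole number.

F = S·e^((r − q)T) = 25245 · e^((0.0844 − 0.0455) × 121/365)
= 25245 · e^0.012896 = 25245 × 1.012980
F = 25,573

25,573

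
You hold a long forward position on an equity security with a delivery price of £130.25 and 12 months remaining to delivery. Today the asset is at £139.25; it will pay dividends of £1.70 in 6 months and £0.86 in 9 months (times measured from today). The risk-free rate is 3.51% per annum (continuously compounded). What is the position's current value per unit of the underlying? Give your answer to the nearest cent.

£10.98

PV(remaining dividends) I = 1.70·e^(−0.0351·6/12) + 0.86·e^(−0.0351·9/12) = 2.5081
Current forward F = (S − I)·e^(rT) = (139.25 − 2.5081)·e^(0.0351·12/12) = 136.7419 × 1.035723 = 141.6267
Value (long) = (F − K)·e^(−rT) = (141.6267 − 130.25) × 0.965509 = 10.9843
Value = £10.98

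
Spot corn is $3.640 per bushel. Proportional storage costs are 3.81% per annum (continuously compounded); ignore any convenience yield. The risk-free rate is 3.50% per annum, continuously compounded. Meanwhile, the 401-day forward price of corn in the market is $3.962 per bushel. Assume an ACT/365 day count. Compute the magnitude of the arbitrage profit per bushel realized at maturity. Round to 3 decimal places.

Fair forward: F* = S·e^(carry·T), with carry = (r + u) = 0.0350 + 0.0381 = 0.0731
F* = 3.640 · e^(0.0731 × 401/365) = 3.640 · e^0.080310 = 3.640 × 1.083623 = $3.9444
Market $3.962 > fair $3.9444: forward overpriced → cash-and-carry (buy spot, short the forward).
At maturity, profit = |F_mkt − F*| = |3.962 − 3.9444| = $0.018 per bushel

$0.018 per bushel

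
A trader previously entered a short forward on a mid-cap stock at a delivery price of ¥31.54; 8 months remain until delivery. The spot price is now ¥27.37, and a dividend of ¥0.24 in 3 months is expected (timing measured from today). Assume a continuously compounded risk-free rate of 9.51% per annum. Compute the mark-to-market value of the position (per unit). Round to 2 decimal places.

¥2.47

PV(remaining dividends) I = 0.24·e^(−0.0951·3/12) = 0.2344
Current forward F = (S − I)·e^(rT) = (27.37 − 0.2344)·e^(0.0951·8/12) = 27.1356 × 1.065453 = 28.9117
Value (long) = (F − K)·e^(−rT) = (28.9117 − 31.54) × 0.938568 = -2.4668
Short position value = −(long value) = ¥2.47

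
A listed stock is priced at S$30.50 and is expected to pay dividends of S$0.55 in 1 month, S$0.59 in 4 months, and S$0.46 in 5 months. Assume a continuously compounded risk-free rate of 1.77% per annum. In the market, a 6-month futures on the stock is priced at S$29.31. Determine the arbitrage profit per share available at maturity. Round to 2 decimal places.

PV(dividends) I = 0.55·e^(−0.0177·1/12) + 0.59·e^(−0.0177·4/12) + 0.46·e^(−0.0177·5/12) = 1.5923
Fair futures F* = (S − I)·e^(rT) = (30.50 − 1.5923)·e^0.008850 = 28.9077 × 1.008889 = 29.1647
Market S$29.31 > fair 29.1647: forward overpriced → cash-and-carry (borrow at r, buy the stock and collect the dividends, short the forward).
Profit at T = |F_mkt − F*| = |29.31 − 29.1647| = S$0.15 per share

S$0.15 per share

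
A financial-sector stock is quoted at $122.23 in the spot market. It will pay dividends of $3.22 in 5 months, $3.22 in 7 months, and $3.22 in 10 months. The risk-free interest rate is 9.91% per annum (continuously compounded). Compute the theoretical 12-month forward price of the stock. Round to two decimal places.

$124.92

PV(dividends) I = 3.22·e^(−0.0991·5/12) + 3.22·e^(−0.0991·7/12) + 3.22·e^(−0.0991·10/12)
I = 3.0897 + 3.0391 + 2.9648 = 9.0936
F = (S − I)·e^(rT) = (122.23 − 9.0936) · e^(0.0991·12/12)
= 113.1364 · e^0.099100 = 113.1364 × 1.104177 = $124.92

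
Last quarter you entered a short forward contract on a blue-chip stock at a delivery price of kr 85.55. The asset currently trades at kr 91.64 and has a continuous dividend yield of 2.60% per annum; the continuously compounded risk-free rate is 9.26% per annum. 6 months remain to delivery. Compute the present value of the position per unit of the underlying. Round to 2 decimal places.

Current fair forward for the remaining 6 months: F = S·e^((r − q)·T), (r − q) = 0.0926 − 0.0260 = 0.0666
F = 91.64 · e^(0.0666 × 6/12) = 91.64 × 1.033861 = 94.7430
Value of long forward = (F − K)·e^(−rT) = (94.7430 − 85.55) · e^(−0.0926·6/12)
= 9.1930 × 0.954755 = 8.78
Short position value = −(long value) = -kr 8.78

-kr 8.78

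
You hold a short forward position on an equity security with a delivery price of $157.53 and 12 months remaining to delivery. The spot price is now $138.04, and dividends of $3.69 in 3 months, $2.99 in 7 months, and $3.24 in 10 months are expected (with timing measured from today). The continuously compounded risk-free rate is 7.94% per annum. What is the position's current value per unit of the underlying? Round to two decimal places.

$16.97

PV(remaining dividends) I = 3.69·e^(−0.0794·3/12) + 2.99·e^(−0.0794·7/12) + 3.24·e^(−0.0794·10/12) = 9.5047
Current forward F = (S − I)·e^(rT) = (138.04 − 9.5047)·e^(0.0794·12/12) = 128.5353 × 1.082637 = 139.1571
Value (long) = (F − K)·e^(−rT) = (139.1571 − 157.53) × 0.923670 = -16.9705
Short position value = −(long value) = $16.97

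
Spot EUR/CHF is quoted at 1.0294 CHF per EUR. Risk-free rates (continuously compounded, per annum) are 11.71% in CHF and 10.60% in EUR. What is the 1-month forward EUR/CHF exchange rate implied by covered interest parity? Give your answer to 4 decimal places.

1.0304

F = S·e^((r_CHF − r_EUR)T) = 1.0294 · e^((0.1171 − 0.1060) × 1/12)
= 1.0294 · e^0.000925 = 1.0294 × 1.000925
F = 1.0304 CHF per EUR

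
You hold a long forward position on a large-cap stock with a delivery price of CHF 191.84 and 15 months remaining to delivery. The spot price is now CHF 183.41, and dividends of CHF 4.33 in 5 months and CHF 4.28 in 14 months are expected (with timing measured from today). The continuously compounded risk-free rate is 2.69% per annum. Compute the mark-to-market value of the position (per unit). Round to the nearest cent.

PV(remaining dividends) I = 4.33·e^(−0.0269·5/12) + 4.28·e^(−0.0269·14/12) = 8.4295
Current forward F = (S − I)·e^(rT) = (183.41 − 8.4295)·e^(0.0269·15/12) = 174.9805 × 1.034197 = 180.9643
Value (long) = (F − K)·e^(−rT) = (180.9643 − 191.84) × 0.966934 = -10.5161
Value = -CHF 10.52

-CHF 10.52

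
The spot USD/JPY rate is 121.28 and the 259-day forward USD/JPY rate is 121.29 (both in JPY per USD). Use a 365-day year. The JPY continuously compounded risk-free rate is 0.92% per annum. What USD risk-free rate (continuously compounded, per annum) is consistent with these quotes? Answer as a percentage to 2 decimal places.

0.91%

F = S·e^((r_JPY − r_USD)T) ⇒ r_USD = r_JPY − ln(F/S)/T
ln(121.29/121.28) = 0.000082; /(259/365) = 0.000116
r_USD = 0.0092 − 0.000116 = 0.009084
r_USD = 0.91%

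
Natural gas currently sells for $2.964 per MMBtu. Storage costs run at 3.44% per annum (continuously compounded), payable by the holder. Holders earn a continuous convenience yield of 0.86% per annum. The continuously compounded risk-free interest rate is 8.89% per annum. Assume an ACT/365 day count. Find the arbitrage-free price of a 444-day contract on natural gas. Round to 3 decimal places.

Net carry = r + u − y = 0.0889 + 0.0344 − 0.0086 = 0.1147
F = S·e^((r+u−y)T) = 2.964 · e^(0.1147 × 444/365) = 2.964 · e^0.139525
= 2.964 × 1.149728 = $3.408 per MMBtu

$3.408 per MMBtu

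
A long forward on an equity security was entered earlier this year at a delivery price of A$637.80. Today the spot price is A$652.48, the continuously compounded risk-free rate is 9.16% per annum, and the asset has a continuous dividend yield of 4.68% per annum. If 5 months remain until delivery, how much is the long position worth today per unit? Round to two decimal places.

Current fair forward for the remaining 5 months: F = S·e^((r − q)·T), (r − q) = 0.0916 − 0.0468 = 0.0448
F = 652.48 · e^(0.0448 × 5/12) = 652.48 × 1.018842 = 664.7740
Value of long forward = (F − K)·e^(−rT) = (664.7740 − 637.80) · e^(−0.0916·5/12)
= 26.9740 × 0.962553 = 25.96

A$25.96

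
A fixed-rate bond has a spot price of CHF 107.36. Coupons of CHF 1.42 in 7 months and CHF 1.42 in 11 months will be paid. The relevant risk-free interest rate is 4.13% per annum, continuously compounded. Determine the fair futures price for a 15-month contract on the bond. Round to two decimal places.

CHF 110.15

PV(coupons) I = 1.42·e^(−0.0413·7/12) + 1.42·e^(−0.0413·11/12)
I = 1.3862 + 1.3672 = 2.7534
F = (S − I)·e^(rT) = (107.36 − 2.7534) · e^(0.0413·15/12)
= 104.6066 · e^0.051625 = 104.6066 × 1.052981 = CHF 110.15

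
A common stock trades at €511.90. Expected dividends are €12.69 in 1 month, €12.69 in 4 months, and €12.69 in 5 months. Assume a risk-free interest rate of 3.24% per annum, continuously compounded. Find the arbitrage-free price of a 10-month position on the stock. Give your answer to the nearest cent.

€487.15

PV(dividends) I = 12.69·e^(−0.0324·1/12) + 12.69·e^(−0.0324·4/12) + 12.69·e^(−0.0324·5/12)
I = 12.6558 + 12.5537 + 12.5198 = 37.7293
F = (S − I)·e^(rT) = (511.90 − 37.7293) · e^(0.0324·10/12)
= 474.1707 · e^0.027000 = 474.1707 × 1.027368 = €487.15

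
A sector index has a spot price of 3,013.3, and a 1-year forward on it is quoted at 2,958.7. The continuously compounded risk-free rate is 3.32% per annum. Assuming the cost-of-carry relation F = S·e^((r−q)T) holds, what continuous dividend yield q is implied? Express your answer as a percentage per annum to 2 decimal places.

From F = S·e^((r−q)T): (r − q) = ln(F/S)/T
ln(2958.7/3013.3) = ln(0.981880) = -0.018286
(r − q) = -0.018286 / (1) = -0.018286
q = r − ln(F/S)/T = 0.0332 + 0.018286 = 0.051486
q = 5.15%

5.15%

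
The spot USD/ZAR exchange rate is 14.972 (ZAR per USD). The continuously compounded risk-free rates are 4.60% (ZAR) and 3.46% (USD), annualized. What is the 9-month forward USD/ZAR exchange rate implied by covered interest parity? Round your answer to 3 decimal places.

F = S·e^((r_ZAR − r_USD)T) = 14.972 · e^((0.0460 − 0.0346) × 9/12)
= 14.972 · e^0.008550 = 14.972 × 1.008587
F = 15.101 ZAR per USD

15.101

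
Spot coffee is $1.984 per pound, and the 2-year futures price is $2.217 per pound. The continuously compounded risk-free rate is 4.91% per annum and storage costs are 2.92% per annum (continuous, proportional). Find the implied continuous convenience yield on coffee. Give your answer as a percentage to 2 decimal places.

2.28%

F = S·e^((r+u−y)T) ⇒ (r+u−y) = ln(F/S)/T
ln(2.217/1.984) = 0.111040; /T ⇒ 0.055520
y = r + u − ln(F/S)/T = 0.0491 + 0.0292 − 0.055520 = 0.022780
y = 2.28%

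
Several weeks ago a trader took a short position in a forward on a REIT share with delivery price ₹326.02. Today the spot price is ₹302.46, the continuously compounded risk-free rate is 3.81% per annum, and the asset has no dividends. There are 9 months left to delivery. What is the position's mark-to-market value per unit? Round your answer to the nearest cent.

₹14.38

Current fair forward for the remaining 9 months: F = S·e^(r·T), r = 0.0381
F = 302.46 · e^(0.0381 × 9/12) = 302.46 × 1.028987 = 311.2274
Value of long forward = (F − K)·e^(−rT) = (311.2274 − 326.02) · e^(−0.0381·9/12)
= -14.7926 × 0.971829 = -14.38
Short position value = −(long value) = ₹14.38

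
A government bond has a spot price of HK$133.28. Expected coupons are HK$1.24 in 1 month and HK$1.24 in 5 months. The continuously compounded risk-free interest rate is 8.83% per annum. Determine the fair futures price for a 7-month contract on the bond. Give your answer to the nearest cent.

HK$137.77

PV(coupons) I = 1.24·e^(−0.0883·1/12) + 1.24·e^(−0.0883·5/12)
I = 1.2309 + 1.1952 = 2.4261
F = (S − I)·e^(rT) = (133.28 − 2.4261) · e^(0.0883·7/12)
= 130.8539 · e^0.051508 = 130.8539 × 1.052858 = HK$137.77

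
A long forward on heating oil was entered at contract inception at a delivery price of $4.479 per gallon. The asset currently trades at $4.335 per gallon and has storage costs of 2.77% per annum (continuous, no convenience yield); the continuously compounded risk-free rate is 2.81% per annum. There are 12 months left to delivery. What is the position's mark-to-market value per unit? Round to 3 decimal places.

$0.102 per gallon

Current fair forward for the remaining 12 months: F = S·e^((r + u)·T), (r + u) = 0.0281 + 0.0277 = 0.0558
F = 4.335 · e^(0.0558 × 12/12) = 4.335 × 1.057386 = 4.5838
Value of long forward = (F − K)·e^(−rT) = (4.5838 − 4.479) · e^(−0.0281·12/12)
= 0.1048 × 0.972291 = 0.102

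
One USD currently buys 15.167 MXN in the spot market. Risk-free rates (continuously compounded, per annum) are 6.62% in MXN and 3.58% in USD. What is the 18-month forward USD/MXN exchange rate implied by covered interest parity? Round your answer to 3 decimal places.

F = S·e^((r_MXN − r_USD)T) = 15.167 · e^((0.0662 − 0.0358) × 18/12)
= 15.167 · e^0.045600 = 15.167 × 1.046656
F = 15.875 MXN per USD

15.875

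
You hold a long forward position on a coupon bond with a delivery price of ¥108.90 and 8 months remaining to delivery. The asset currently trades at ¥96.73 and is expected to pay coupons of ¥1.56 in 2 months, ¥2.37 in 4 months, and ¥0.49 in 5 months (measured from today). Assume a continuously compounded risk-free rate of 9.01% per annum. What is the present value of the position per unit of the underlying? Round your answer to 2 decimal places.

-¥10.13

PV(remaining coupons) I = 1.56·e^(−0.0901·2/12) + 2.37·e^(−0.0901·4/12) + 0.49·e^(−0.0901·5/12) = 4.3086
Current forward F = (S − I)·e^(rT) = (96.73 − 4.3086)·e^(0.0901·8/12) = 92.4214 × 1.061907 = 98.1429
Value (long) = (F − K)·e^(−rT) = (98.1429 − 108.90) × 0.941702 = -10.1300
Value = -¥10.13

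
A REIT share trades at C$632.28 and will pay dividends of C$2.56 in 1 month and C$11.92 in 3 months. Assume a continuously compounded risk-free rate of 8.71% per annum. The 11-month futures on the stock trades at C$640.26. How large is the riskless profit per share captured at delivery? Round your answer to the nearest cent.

PV(dividends) I = 2.56·e^(−0.0871·1/12) + 11.92·e^(−0.0871·3/12) = 14.2047
Fair futures F* = (S − I)·e^(rT) = (632.28 − 14.2047)·e^0.079842 = 618.0753 × 1.083116 = 669.4472
Market C$640.26 < fair 669.4472: forward underpriced → reverse cash-and-carry (short the stock, invest proceeds at r, pay the dividends, go long the forward).
Profit at T = |F_mkt − F*| = |640.26 − 669.4472| = C$29.19 per share

C$29.19 per share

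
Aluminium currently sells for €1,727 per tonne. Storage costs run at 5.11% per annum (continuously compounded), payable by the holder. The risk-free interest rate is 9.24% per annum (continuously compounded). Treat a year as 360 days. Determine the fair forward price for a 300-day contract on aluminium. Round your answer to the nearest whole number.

€1,946 per tonne

Net carry = r + u − y = 0.0924 + 0.0511 − 0.0000 = 0.1435
F = S·e^((r+u−y)T) = 1727 · e^(0.1435 × 300/360) = 1727 · e^0.119583
= 1727 × 1.127027 = €1,946 per tonne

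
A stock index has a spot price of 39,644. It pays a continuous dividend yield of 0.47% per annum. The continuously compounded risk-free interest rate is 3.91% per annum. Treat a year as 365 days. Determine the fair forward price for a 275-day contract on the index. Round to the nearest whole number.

40,685

F = S·e^((r − q)T) = 39644 · e^((0.0391 − 0.0047) × 275/365)
= 39644 · e^0.025918 = 39644 × 1.026257
F = 40,685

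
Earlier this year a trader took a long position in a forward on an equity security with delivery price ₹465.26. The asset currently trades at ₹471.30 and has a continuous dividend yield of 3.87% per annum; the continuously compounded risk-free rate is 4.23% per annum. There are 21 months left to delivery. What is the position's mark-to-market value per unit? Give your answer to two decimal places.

₹8.38

Current fair forward for the remaining 21 months: F = S·e^((r − q)·T), (r − q) = 0.0423 − 0.0387 = 0.0036
F = 471.30 · e^(0.0036 × 21/12) = 471.30 × 1.006320 = 474.2786
Value of long forward = (F − K)·e^(−rT) = (474.2786 − 465.26) · e^(−0.0423·21/12)
= 9.0186 × 0.928648 = 8.38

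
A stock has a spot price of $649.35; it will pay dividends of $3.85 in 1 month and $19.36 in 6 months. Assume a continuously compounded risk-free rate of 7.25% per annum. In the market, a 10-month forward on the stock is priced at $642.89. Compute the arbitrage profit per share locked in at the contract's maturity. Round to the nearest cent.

PV(dividends) I = 3.85·e^(−0.0725·1/12) + 19.36·e^(−0.0725·6/12) = 22.4976
Fair forward F* = (S − I)·e^(rT) = (649.35 − 22.4976)·e^0.060417 = 626.8524 × 1.062279 = 665.8921
Market $642.89 < fair 665.8921: forward underpriced → reverse cash-and-carry (short the stock, invest proceeds at r, pay the dividends, go long the forward).
Profit at T = |F_mkt − F*| = |642.89 − 665.8921| = $23.00 per share

$23.00 per share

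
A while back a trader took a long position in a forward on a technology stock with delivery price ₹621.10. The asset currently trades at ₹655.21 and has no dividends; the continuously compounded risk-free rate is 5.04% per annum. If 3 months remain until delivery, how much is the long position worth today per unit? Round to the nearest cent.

Current fair forward for the remaining 3 months: F = S·e^(r·T), r = 0.0504
F = 655.21 · e^(0.0504 × 3/12) = 655.21 × 1.012680 = 663.5181
Value of long forward = (F − K)·e^(−rT) = (663.5181 − 621.10) · e^(−0.0504·3/12)
= 42.4181 × 0.987479 = 41.89

₹41.89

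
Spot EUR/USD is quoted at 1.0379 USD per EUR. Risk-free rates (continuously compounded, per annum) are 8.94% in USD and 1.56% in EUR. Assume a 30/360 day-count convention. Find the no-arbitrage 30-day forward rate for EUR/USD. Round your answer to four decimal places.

1.0443

F = S·e^((r_USD − r_EUR)T) = 1.0379 · e^((0.0894 − 0.0156) × 30/360)
= 1.0379 · e^0.006150 = 1.0379 × 1.006169
F = 1.0443 USD per EUR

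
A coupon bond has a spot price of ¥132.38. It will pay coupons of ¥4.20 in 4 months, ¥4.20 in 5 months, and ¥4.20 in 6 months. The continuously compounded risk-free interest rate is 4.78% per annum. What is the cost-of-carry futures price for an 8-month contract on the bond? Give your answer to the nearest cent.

PV(coupons) I = 4.20·e^(−0.0478·4/12) + 4.20·e^(−0.0478·5/12) + 4.20·e^(−0.0478·6/12)
I = 4.1336 + 4.1172 + 4.1008 = 12.3516
F = (S − I)·e^(rT) = (132.38 − 12.3516) · e^(0.0478·8/12)
= 120.0284 · e^0.031867 = 120.0284 × 1.032380 = ¥123.91

¥123.91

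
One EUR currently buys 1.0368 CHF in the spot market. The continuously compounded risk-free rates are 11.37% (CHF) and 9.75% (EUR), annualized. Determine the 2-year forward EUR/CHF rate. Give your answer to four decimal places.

F = S·e^((r_CHF − r_EUR)T) = 1.0368 · e^((0.1137 − 0.0975) × 2)
= 1.0368 · e^0.032400 = 1.0368 × 1.032931
F = 1.0709 CHF per EUR

1.0709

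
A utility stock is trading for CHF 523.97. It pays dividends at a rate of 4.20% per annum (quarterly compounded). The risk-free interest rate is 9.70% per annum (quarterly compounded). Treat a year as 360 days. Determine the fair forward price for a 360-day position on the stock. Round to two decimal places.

F = S · (1+r/4)^(4T) / (1+q/4)^(4T)
= 523.97 × 1.100586 / 1.042666 = 523.97 × 1.055550
F = CHF 553.08

CHF 553.08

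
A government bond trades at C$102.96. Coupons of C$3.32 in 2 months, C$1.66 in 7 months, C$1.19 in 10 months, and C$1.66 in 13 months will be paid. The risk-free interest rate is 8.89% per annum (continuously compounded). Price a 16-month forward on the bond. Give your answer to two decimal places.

PV(coupons) I = 3.32·e^(−0.0889·2/12) + 1.66·e^(−0.0889·7/12) + 1.19·e^(−0.0889·10/12) + 1.66·e^(−0.0889·13/12)
I = 3.2712 + 1.5761 + 1.1050 + 1.5076 = 7.4599
F = (S − I)·e^(rT) = (102.96 − 7.4599) · e^(0.0889·16/12)
= 95.5001 · e^0.118533 = 95.5001 × 1.125844 = C$107.52

C$107.52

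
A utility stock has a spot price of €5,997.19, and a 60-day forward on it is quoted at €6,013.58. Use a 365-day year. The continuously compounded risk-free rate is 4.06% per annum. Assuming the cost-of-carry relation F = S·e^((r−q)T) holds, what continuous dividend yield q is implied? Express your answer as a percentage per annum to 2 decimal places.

From F = S·e^((r−q)T): (r − q) = ln(F/S)/T
ln(6013.58/5997.19) = ln(1.002733) = 0.002729
(r − q) = 0.002729 / (60/365) = 0.016601
q = r − ln(F/S)/T = 0.0406 − 0.016601 = 0.023999
q = 2.40%

2.40%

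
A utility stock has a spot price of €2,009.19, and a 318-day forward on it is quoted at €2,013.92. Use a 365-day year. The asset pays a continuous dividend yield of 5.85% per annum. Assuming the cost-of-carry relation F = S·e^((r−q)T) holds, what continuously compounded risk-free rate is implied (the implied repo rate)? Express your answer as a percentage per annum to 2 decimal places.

6.12%

From F = S·e^((r−q)T): (r − q) = ln(F/S)/T
ln(2013.92/2009.19) = ln(1.002354) = 0.002351
(r − q) = 0.002351 / (318/365) = 0.002698
r = ln(F/S)/T + q = 0.002698 + 0.0585 = 0.061198
r = 6.12%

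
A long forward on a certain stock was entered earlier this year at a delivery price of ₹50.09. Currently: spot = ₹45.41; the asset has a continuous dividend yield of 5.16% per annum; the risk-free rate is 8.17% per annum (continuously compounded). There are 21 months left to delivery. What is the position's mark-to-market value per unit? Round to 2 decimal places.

-₹1.93

Current fair forward for the remaining 21 months: F = S·e^((r − q)·T), (r − q) = 0.0817 − 0.0516 = 0.0301
F = 45.41 · e^(0.0301 × 21/12) = 45.41 × 1.054087 = 47.8661
Value of long forward = (F − K)·e^(−rT) = (47.8661 − 50.09) · e^(−0.0817·21/12)
= -2.2239 × 0.866776 = -1.93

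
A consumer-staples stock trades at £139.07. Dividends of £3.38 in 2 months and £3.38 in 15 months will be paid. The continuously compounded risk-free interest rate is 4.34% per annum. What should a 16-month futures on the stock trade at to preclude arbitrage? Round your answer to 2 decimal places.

£140.41

PV(dividends) I = 3.38·e^(−0.0434·2/12) + 3.38·e^(−0.0434·15/12)
I = 3.3556 + 3.2015 = 6.5571
F = (S − I)·e^(rT) = (139.07 − 6.5571) · e^(0.0434·16/12)
= 132.5129 · e^0.057867 = 132.5129 × 1.059574 = £140.41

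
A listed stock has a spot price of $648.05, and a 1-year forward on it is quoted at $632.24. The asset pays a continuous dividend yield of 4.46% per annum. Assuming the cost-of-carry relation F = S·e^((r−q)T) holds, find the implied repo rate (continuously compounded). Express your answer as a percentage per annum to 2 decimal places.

1.99%

From F = S·e^((r−q)T): (r − q) = ln(F/S)/T
ln(632.24/648.05) = ln(0.975604) = -0.024699
(r − q) = -0.024699 / (1) = -0.024699
r = ln(F/S)/T + q = -0.024699 + 0.0446 = 0.019901
r = 1.99%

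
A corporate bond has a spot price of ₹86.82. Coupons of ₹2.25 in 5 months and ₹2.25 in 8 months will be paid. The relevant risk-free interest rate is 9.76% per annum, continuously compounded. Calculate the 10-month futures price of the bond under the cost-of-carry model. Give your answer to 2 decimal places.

₹89.55

PV(coupons) I = 2.25·e^(−0.0976·5/12) + 2.25·e^(−0.0976·8/12)
I = 2.1603 + 2.1083 = 4.2686
F = (S − I)·e^(rT) = (86.82 − 4.2686) · e^(0.0976·10/12)
= 82.5514 · e^0.081333 = 82.5514 × 1.084732 = ₹89.55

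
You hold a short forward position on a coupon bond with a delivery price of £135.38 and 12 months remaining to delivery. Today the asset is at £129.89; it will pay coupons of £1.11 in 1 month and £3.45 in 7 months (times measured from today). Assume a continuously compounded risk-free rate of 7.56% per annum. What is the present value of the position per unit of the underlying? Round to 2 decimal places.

£0.04

PV(remaining coupons) I = 1.11·e^(−0.0756·1/12) + 3.45·e^(−0.0756·7/12) = 4.4042
Current forward F = (S − I)·e^(rT) = (129.89 − 4.4042)·e^(0.0756·12/12) = 125.4858 × 1.078531 = 135.3403
Value (long) = (F − K)·e^(−rT) = (135.3403 − 135.38) × 0.927187 = -0.0368
Short position value = −(long value) = £0.04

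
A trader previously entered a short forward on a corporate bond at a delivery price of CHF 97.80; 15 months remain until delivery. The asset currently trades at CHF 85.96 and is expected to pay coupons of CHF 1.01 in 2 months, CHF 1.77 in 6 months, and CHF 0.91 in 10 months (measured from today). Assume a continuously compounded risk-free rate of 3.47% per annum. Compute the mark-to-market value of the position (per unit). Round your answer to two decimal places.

PV(remaining coupons) I = 1.01·e^(−0.0347·2/12) + 1.77·e^(−0.0347·6/12) + 0.91·e^(−0.0347·10/12) = 3.6278
Current forward F = (S − I)·e^(rT) = (85.96 − 3.6278)·e^(0.0347·15/12) = 82.3322 × 1.044329 = 85.9819
Value (long) = (F − K)·e^(−rT) = (85.9819 − 97.80) × 0.957552 = -11.3164
Short position value = −(long value) = CHF 11.32

CHF 11.32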